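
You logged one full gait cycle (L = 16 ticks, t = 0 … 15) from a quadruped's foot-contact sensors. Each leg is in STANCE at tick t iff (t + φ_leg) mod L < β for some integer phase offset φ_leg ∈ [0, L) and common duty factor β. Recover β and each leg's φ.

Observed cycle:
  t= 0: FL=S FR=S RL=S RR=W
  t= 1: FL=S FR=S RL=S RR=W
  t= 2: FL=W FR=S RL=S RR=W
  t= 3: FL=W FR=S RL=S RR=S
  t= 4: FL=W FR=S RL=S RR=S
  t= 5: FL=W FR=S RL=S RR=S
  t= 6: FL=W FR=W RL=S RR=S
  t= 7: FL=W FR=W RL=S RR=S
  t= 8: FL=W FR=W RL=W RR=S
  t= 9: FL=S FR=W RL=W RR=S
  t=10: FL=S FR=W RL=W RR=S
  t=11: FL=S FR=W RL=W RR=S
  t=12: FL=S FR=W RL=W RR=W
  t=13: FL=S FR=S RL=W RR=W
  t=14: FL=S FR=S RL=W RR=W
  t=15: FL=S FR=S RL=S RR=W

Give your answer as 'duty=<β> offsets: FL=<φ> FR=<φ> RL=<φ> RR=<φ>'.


duty β = stance ticks per leg = 9
FL: stance ticks = 9; W→S at t=9 → φ=7
FR: stance ticks = 9; W→S at t=13 → φ=3
RL: stance ticks = 9; W→S at t=15 → φ=1
RR: stance ticks = 9; W→S at t=3 → φ=13

duty=9 offsets: FL=7 FR=3 RL=1 RR=13


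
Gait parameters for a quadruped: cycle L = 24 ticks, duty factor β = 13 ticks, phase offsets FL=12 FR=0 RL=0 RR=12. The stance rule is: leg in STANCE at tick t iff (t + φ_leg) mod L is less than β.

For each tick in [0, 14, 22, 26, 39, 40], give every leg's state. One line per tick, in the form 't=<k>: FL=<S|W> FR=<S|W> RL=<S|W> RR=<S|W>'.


t=0: phase=(12,0,0,12) vs β=13 → FL=S FR=S RL=S RR=S
t=14: phase=(2,14,14,2) vs β=13 → FL=S FR=W RL=W RR=S
t=22: phase=(10,22,22,10) vs β=13 → FL=S FR=W RL=W RR=S
t=26: phase=(14,2,2,14) vs β=13 → FL=W FR=S RL=S RR=W
t=39: phase=(3,15,15,3) vs β=13 → FL=S FR=W RL=W RR=S
t=40: phase=(4,16,16,4) vs β=13 → FL=S FR=W RL=W RR=S

t=0: FL=S FR=S RL=S RR=S
t=14: FL=S FR=W RL=W RR=S
t=22: FL=S FR=W RL=W RR=S
t=26: FL=W FR=S RL=S RR=W
t=39: FL=S FR=W RL=W RR=S
t=40: FL=S FR=W RL=W RR=S


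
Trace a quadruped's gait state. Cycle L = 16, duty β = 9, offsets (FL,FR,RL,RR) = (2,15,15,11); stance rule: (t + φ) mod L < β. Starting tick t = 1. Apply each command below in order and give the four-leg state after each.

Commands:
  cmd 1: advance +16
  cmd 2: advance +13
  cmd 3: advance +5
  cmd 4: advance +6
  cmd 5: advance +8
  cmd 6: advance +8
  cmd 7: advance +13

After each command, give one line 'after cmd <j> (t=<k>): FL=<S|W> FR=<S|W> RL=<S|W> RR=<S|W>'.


start t=1: FL=S FR=S RL=S RR=W
cmd 1: advance +16 → t=17, phase=(3,0,0,12) → FL=S FR=S RL=S RR=W
cmd 2: advance +13 → t=30, phase=(0,13,13,9) → FL=S FR=W RL=W RR=W
cmd 3: advance +5 → t=35, phase=(5,2,2,14) → FL=S FR=S RL=S RR=W
cmd 4: advance +6 → t=41, phase=(11,8,8,4) → FL=W FR=S RL=S RR=S
cmd 5: advance +8 → t=49, phase=(3,0,0,12) → FL=S FR=S RL=S RR=W
cmd 6: advance +8 → t=57, phase=(11,8,8,4) → FL=W FR=S RL=S RR=S
cmd 7: advance +13 → t=70, phase=(8,5,5,1) → FL=S FR=S RL=S RR=S

after cmd 1 (t=17): FL=S FR=S RL=S RR=W
after cmd 2 (t=30): FL=S FR=W RL=W RR=W
after cmd 3 (t=35): FL=S FR=S RL=S RR=W
after cmd 4 (t=41): FL=W FR=S RL=S RR=S
after cmd 5 (t=49): FL=S FR=S RL=S RR=W
after cmd 6 (t=57): FL=W FR=S RL=S RR=S
after cmd 7 (t=70): FL=S FR=S RL=S RR=S


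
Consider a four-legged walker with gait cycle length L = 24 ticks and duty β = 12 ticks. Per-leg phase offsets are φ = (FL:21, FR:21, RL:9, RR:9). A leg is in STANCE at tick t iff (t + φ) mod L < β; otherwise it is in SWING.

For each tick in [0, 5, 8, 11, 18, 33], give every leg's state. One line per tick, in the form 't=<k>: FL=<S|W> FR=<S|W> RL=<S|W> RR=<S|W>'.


t=0: FL=W FR=W RL=S RR=S
t=5: FL=S FR=S RL=W RR=W
t=8: FL=S FR=S RL=W RR=W
t=11: FL=S FR=S RL=W RR=W
t=18: FL=W FR=W RL=S RR=S
t=33: FL=S FR=S RL=W RR=W

t=0: phase=(21,21,9,9) vs β=12 → FL=W FR=W RL=S RR=S
t=5: phase=(2,2,14,14) vs β=12 → FL=S FR=S RL=W RR=W
t=8: phase=(5,5,17,17) vs β=12 → FL=S FR=S RL=W RR=W
t=11: phase=(8,8,20,20) vs β=12 → FL=S FR=S RL=W RR=W
t=18: phase=(15,15,3,3) vs β=12 → FL=W FR=W RL=S RR=S
t=33: phase=(6,6,18,18) vs β=12 → FL=S FR=S RL=W RR=W


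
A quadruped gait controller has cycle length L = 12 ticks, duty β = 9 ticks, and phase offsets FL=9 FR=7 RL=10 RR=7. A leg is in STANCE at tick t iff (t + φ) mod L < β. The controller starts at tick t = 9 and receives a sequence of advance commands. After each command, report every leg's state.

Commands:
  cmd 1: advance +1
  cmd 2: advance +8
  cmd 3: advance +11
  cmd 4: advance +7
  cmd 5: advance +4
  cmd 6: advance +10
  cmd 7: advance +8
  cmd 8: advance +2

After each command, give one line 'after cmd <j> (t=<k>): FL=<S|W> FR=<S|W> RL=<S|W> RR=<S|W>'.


start t=9: FL=S FR=S RL=S RR=S
cmd 1: advance +1 → t=10, phase=(7,5,8,5) → FL=S FR=S RL=S RR=S
cmd 2: advance +8 → t=18, phase=(3,1,4,1) → FL=S FR=S RL=S RR=S
cmd 3: advance +11 → t=29, phase=(2,0,3,0) → FL=S FR=S RL=S RR=S
cmd 4: advance +7 → t=36, phase=(9,7,10,7) → FL=W FR=S RL=W RR=S
cmd 5: advance +4 → t=40, phase=(1,11,2,11) → FL=S FR=W RL=S RR=W
cmd 6: advance +10 → t=50, phase=(11,9,0,9) → FL=W FR=W RL=S RR=W
cmd 7: advance +8 → t=58, phase=(7,5,8,5) → FL=S FR=S RL=S RR=S
cmd 8: advance +2 → t=60, phase=(9,7,10,7) → FL=W FR=S RL=W RR=S

after cmd 1 (t=10): FL=S FR=S RL=S RR=S
after cmd 2 (t=18): FL=S FR=S RL=S RR=S
after cmd 3 (t=29): FL=S FR=S RL=S RR=S
after cmd 4 (t=36): FL=W FR=S RL=W RR=S
after cmd 5 (t=40): FL=S FR=W RL=S RR=W
after cmd 6 (t=50): FL=W FR=W RL=S RR=W
after cmd 7 (t=58): FL=S FR=S RL=S RR=S
after cmd 8 (t=60): FL=W FR=S RL=W RR=S


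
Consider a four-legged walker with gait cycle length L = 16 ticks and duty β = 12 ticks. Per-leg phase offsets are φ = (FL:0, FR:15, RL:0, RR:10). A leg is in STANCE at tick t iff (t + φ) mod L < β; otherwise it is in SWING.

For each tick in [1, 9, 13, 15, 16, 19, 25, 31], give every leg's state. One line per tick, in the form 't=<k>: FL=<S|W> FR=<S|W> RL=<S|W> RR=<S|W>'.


t=1: FL=S FR=S RL=S RR=S
t=9: FL=S FR=S RL=S RR=S
t=13: FL=W FR=W RL=W RR=S
t=15: FL=W FR=W RL=W RR=S
t=16: FL=S FR=W RL=S RR=S
t=19: FL=S FR=S RL=S RR=W
t=25: FL=S FR=S RL=S RR=S
t=31: FL=W FR=W RL=W RR=S

t=1: phase=(1,0,1,11) vs β=12 → FL=S FR=S RL=S RR=S
t=9: phase=(9,8,9,3) vs β=12 → FL=S FR=S RL=S RR=S
t=13: phase=(13,12,13,7) vs β=12 → FL=W FR=W RL=W RR=S
t=15: phase=(15,14,15,9) vs β=12 → FL=W FR=W RL=W RR=S
t=16: phase=(0,15,0,10) vs β=12 → FL=S FR=W RL=S RR=S
t=19: phase=(3,2,3,13) vs β=12 → FL=S FR=S RL=S RR=W
t=25: phase=(9,8,9,3) vs β=12 → FL=S FR=S RL=S RR=S
t=31: phase=(15,14,15,9) vs β=12 → FL=W FR=W RL=W RR=S


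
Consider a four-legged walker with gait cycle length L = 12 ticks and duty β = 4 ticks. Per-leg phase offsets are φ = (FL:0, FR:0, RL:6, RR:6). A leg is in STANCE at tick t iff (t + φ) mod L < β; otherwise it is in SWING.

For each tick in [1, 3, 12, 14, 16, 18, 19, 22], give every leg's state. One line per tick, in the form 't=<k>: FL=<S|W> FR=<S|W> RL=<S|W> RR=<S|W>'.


t=1: phase=(1,1,7,7) vs β=4 → FL=S FR=S RL=W RR=W
t=3: phase=(3,3,9,9) vs β=4 → FL=S FR=S RL=W RR=W
t=12: phase=(0,0,6,6) vs β=4 → FL=S FR=S RL=W RR=W
t=14: phase=(2,2,8,8) vs β=4 → FL=S FR=S RL=W RR=W
t=16: phase=(4,4,10,10) vs β=4 → FL=W FR=W RL=W RR=W
t=18: phase=(6,6,0,0) vs β=4 → FL=W FR=W RL=S RR=S
t=19: phase=(7,7,1,1) vs β=4 → FL=W FR=W RL=S RR=S
t=22: phase=(10,10,4,4) vs β=4 → FL=W FR=W RL=W RR=W

t=1: FL=S FR=S RL=W RR=W
t=3: FL=S FR=S RL=W RR=W
t=12: FL=S FR=S RL=W RR=W
t=14: FL=S FR=S RL=W RR=W
t=16: FL=W FR=W RL=W RR=W
t=18: FL=W FR=W RL=S RR=S
t=19: FL=W FR=W RL=S RR=S
t=22: FL=W FR=W RL=W RR=W


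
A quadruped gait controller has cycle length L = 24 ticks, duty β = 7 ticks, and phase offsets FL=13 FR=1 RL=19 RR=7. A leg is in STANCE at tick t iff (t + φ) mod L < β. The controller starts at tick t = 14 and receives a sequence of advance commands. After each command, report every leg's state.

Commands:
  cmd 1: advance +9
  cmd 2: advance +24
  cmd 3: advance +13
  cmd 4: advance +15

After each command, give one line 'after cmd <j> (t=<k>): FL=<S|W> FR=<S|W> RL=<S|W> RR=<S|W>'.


after cmd 1 (t=23): FL=W FR=S RL=W RR=S
after cmd 2 (t=47): FL=W FR=S RL=W RR=S
after cmd 3 (t=60): FL=S FR=W RL=W RR=W
after cmd 4 (t=75): FL=W FR=S RL=W RR=W

start t=14: FL=S FR=W RL=W RR=W
cmd 1: advance +9 → t=23, phase=(12,0,18,6) → FL=W FR=S RL=W RR=S
cmd 2: advance +24 → t=47, phase=(12,0,18,6) → FL=W FR=S RL=W RR=S
cmd 3: advance +13 → t=60, phase=(1,13,7,19) → FL=S FR=W RL=W RR=W
cmd 4: advance +15 → t=75, phase=(16,4,22,10) → FL=W FR=S RL=W RR=W


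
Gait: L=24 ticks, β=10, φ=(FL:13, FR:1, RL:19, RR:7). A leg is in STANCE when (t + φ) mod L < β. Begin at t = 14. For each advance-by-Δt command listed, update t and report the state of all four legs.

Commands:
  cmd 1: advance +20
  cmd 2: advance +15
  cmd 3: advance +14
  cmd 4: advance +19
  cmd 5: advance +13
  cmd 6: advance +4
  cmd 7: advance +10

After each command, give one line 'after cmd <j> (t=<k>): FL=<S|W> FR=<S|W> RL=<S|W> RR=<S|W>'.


after cmd 1 (t=34): FL=W FR=W RL=S RR=W
after cmd 2 (t=49): FL=W FR=S RL=W RR=S
after cmd 3 (t=63): FL=S FR=W RL=W RR=W
after cmd 4 (t=82): FL=W FR=W RL=S RR=W
after cmd 5 (t=95): FL=W FR=S RL=W RR=S
after cmd 6 (t=99): FL=W FR=S RL=W RR=W
after cmd 7 (t=109): FL=S FR=W RL=S RR=W

start t=14: FL=S FR=W RL=S RR=W
cmd 1: advance +20 → t=34, phase=(23,11,5,17) → FL=W FR=W RL=S RR=W
cmd 2: advance +15 → t=49, phase=(14,2,20,8) → FL=W FR=S RL=W RR=S
cmd 3: advance +14 → t=63, phase=(4,16,10,22) → FL=S FR=W RL=W RR=W
cmd 4: advance +19 → t=82, phase=(23,11,5,17) → FL=W FR=W RL=S RR=W
cmd 5: advance +13 → t=95, phase=(12,0,18,6) → FL=W FR=S RL=W RR=S
cmd 6: advance +4 → t=99, phase=(16,4,22,10) → FL=W FR=S RL=W RR=W
cmd 7: advance +10 → t=109, phase=(2,14,8,20) → FL=S FR=W RL=S RR=W


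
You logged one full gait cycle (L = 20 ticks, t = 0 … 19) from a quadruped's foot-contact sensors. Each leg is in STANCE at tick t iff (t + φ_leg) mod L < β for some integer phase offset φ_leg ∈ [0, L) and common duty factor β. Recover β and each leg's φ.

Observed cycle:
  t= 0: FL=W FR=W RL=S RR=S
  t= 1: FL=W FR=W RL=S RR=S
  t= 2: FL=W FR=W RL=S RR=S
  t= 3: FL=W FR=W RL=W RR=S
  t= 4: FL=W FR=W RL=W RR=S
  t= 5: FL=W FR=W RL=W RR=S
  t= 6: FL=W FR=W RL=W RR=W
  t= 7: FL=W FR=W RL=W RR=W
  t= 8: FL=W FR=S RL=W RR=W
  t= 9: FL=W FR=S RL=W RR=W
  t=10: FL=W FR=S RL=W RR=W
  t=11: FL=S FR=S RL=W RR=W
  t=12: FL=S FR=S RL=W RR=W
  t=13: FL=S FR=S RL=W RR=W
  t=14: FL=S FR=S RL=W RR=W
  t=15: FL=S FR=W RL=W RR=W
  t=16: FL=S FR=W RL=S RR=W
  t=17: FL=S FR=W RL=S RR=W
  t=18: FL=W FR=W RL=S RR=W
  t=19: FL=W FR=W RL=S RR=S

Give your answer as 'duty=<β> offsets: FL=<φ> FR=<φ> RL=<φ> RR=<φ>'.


duty β = stance ticks per leg = 7
FL: stance ticks = 7; W→S at t=11 → φ=9
FR: stance ticks = 7; W→S at t=8 → φ=12
RL: stance ticks = 7; W→S at t=16 → φ=4
RR: stance ticks = 7; W→S at t=19 → φ=1

duty=7 offsets: FL=9 FR=12 RL=4 RR=1


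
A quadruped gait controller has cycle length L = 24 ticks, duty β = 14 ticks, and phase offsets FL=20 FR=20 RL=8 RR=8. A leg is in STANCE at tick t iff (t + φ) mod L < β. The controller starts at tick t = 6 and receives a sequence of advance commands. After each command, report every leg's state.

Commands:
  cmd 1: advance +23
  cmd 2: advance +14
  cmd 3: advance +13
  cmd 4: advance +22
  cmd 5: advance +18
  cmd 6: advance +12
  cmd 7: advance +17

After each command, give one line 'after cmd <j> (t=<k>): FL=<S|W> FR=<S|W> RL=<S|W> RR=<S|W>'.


after cmd 1 (t=29): FL=S FR=S RL=S RR=S
after cmd 2 (t=43): FL=W FR=W RL=S RR=S
after cmd 3 (t=56): FL=S FR=S RL=W RR=W
after cmd 4 (t=78): FL=S FR=S RL=W RR=W
after cmd 5 (t=96): FL=W FR=W RL=S RR=S
after cmd 6 (t=108): FL=S FR=S RL=W RR=W
after cmd 7 (t=125): FL=S FR=S RL=S RR=S

start t=6: FL=S FR=S RL=W RR=W
cmd 1: advance +23 → t=29, phase=(1,1,13,13) → FL=S FR=S RL=S RR=S
cmd 2: advance +14 → t=43, phase=(15,15,3,3) → FL=W FR=W RL=S RR=S
cmd 3: advance +13 → t=56, phase=(4,4,16,16) → FL=S FR=S RL=W RR=W
cmd 4: advance +22 → t=78, phase=(2,2,14,14) → FL=S FR=S RL=W RR=W
cmd 5: advance +18 → t=96, phase=(20,20,8,8) → FL=W FR=W RL=S RR=S
cmd 6: advance +12 → t=108, phase=(8,8,20,20) → FL=S FR=S RL=W RR=W
cmd 7: advance +17 → t=125, phase=(1,1,13,13) → FL=S FR=S RL=S RR=S


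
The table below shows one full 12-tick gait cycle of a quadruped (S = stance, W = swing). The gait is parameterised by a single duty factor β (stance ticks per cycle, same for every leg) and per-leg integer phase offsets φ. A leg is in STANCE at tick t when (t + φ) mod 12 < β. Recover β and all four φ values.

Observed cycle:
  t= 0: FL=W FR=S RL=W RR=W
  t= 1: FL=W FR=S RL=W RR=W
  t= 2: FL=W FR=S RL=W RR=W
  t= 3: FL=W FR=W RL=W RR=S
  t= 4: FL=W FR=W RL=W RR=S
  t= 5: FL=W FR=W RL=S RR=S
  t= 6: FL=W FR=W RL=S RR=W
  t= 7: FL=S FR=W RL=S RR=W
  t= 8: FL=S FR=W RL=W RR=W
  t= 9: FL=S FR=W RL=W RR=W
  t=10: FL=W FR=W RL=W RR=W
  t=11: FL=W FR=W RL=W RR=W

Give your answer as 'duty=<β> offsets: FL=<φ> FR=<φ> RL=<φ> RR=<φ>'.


duty β = stance ticks per leg = 3
FL: stance ticks = 3; W→S at t=7 → φ=5
FR: stance ticks = 3; W→S at t=0 → φ=0
RL: stance ticks = 3; W→S at t=5 → φ=7
RR: stance ticks = 3; W→S at t=3 → φ=9

duty=3 offsets: FL=5 FR=0 RL=7 RR=9


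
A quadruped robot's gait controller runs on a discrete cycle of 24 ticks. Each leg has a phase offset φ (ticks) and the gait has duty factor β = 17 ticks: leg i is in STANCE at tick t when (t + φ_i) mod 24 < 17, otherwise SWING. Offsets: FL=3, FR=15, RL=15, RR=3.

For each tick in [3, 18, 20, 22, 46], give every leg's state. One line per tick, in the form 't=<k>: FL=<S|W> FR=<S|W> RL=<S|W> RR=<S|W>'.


t=3: phase=(6,18,18,6) vs β=17 → FL=S FR=W RL=W RR=S
t=18: phase=(21,9,9,21) vs β=17 → FL=W FR=S RL=S RR=W
t=20: phase=(23,11,11,23) vs β=17 → FL=W FR=S RL=S RR=W
t=22: phase=(1,13,13,1) vs β=17 → FL=S FR=S RL=S RR=S
t=46: phase=(1,13,13,1) vs β=17 → FL=S FR=S RL=S RR=S

t=3: FL=S FR=W RL=W RR=S
t=18: FL=W FR=S RL=S RR=W
t=20: FL=W FR=S RL=S RR=W
t=22: FL=S FR=S RL=S RR=S
t=46: FL=S FR=S RL=S RR=S


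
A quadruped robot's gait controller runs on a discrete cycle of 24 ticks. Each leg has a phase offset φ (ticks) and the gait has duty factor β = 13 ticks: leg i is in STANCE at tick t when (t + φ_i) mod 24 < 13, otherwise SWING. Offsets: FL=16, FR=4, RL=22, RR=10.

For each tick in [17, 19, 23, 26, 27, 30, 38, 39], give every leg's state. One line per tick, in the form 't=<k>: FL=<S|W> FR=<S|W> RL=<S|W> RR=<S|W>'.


t=17: phase=(9,21,15,3) vs β=13 → FL=S FR=W RL=W RR=S
t=19: phase=(11,23,17,5) vs β=13 → FL=S FR=W RL=W RR=S
t=23: phase=(15,3,21,9) vs β=13 → FL=W FR=S RL=W RR=S
t=26: phase=(18,6,0,12) vs β=13 → FL=W FR=S RL=S RR=S
t=27: phase=(19,7,1,13) vs β=13 → FL=W FR=S RL=S RR=W
t=30: phase=(22,10,4,16) vs β=13 → FL=W FR=S RL=S RR=W
t=38: phase=(6,18,12,0) vs β=13 → FL=S FR=W RL=S RR=S
t=39: phase=(7,19,13,1) vs β=13 → FL=S FR=W RL=W RR=S

t=17: FL=S FR=W RL=W RR=S
t=19: FL=S FR=W RL=W RR=S
t=23: FL=W FR=S RL=W RR=S
t=26: FL=W FR=S RL=S RR=S
t=27: FL=W FR=S RL=S RR=W
t=30: FL=W FR=S RL=S RR=W
t=38: FL=S FR=W RL=S RR=S
t=39: FL=S FR=W RL=W RR=S


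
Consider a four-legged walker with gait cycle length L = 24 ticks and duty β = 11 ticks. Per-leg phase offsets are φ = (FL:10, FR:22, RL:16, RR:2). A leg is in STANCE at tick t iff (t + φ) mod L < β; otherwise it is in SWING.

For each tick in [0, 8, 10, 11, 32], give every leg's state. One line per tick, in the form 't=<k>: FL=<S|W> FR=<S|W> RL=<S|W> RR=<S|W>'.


t=0: phase=(10,22,16,2) vs β=11 → FL=S FR=W RL=W RR=S
t=8: phase=(18,6,0,10) vs β=11 → FL=W FR=S RL=S RR=S
t=10: phase=(20,8,2,12) vs β=11 → FL=W FR=S RL=S RR=W
t=11: phase=(21,9,3,13) vs β=11 → FL=W FR=S RL=S RR=W
t=32: phase=(18,6,0,10) vs β=11 → FL=W FR=S RL=S RR=S

t=0: FL=S FR=W RL=W RR=S
t=8: FL=W FR=S RL=S RR=S
t=10: FL=W FR=S RL=S RR=W
t=11: FL=W FR=S RL=S RR=W
t=32: FL=W FR=S RL=S RR=S


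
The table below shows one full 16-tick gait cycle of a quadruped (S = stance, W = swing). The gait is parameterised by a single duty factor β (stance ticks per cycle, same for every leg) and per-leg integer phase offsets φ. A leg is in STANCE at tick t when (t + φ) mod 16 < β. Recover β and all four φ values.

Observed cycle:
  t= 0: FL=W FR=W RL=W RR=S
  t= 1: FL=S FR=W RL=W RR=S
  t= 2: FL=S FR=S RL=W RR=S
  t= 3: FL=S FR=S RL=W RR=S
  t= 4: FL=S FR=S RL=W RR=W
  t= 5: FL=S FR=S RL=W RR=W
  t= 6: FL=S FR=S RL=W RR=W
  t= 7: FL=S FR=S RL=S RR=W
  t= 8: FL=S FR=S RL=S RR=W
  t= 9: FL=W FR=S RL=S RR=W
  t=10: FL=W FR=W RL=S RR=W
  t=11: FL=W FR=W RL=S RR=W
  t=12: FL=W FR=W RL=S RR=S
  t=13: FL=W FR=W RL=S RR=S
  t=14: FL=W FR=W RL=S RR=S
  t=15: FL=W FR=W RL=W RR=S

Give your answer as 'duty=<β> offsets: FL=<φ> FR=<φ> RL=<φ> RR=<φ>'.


duty β = stance ticks per leg = 8
FL: stance ticks = 8; W→S at t=1 → φ=15
FR: stance ticks = 8; W→S at t=2 → φ=14
RL: stance ticks = 8; W→S at t=7 → φ=9
RR: stance ticks = 8; W→S at t=12 → φ=4

duty=8 offsets: FL=15 FR=14 RL=9 RR=4


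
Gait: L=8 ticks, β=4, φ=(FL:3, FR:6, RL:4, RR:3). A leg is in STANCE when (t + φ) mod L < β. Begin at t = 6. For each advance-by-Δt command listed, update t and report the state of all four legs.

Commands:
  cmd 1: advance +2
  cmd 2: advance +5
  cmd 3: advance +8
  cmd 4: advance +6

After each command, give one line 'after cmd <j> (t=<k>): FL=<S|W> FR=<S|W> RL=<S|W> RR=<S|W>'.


after cmd 1 (t=8): FL=S FR=W RL=W RR=S
after cmd 2 (t=13): FL=S FR=S RL=S RR=S
after cmd 3 (t=21): FL=S FR=S RL=S RR=S
after cmd 4 (t=27): FL=W FR=S RL=W RR=W

start t=6: FL=S FR=W RL=S RR=S
cmd 1: advance +2 → t=8, phase=(3,6,4,3) → FL=S FR=W RL=W RR=S
cmd 2: advance +5 → t=13, phase=(0,3,1,0) → FL=S FR=S RL=S RR=S
cmd 3: advance +8 → t=21, phase=(0,3,1,0) → FL=S FR=S RL=S RR=S
cmd 4: advance +6 → t=27, phase=(6,1,7,6) → FL=W FR=S RL=W RR=W


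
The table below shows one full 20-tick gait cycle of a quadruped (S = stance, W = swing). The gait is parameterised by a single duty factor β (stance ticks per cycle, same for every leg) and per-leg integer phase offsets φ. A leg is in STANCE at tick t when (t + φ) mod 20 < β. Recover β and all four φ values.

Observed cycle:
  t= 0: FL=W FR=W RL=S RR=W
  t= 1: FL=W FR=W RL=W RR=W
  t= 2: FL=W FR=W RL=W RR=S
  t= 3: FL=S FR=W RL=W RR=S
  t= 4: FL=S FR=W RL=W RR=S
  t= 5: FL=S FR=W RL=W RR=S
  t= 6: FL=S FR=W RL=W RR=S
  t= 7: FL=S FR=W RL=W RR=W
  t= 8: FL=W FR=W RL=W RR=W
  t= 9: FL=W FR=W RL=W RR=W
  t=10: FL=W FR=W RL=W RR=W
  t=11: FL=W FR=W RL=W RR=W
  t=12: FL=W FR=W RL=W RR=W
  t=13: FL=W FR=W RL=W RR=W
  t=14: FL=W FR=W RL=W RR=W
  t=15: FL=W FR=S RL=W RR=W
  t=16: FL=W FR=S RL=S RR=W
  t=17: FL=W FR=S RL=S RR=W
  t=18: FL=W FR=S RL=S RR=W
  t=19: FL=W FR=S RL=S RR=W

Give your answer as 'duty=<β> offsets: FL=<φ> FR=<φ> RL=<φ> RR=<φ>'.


duty=5 offsets: FL=17 FR=5 RL=4 RR=18

duty β = stance ticks per leg = 5
FL: stance ticks = 5; W→S at t=3 → φ=17
FR: stance ticks = 5; W→S at t=15 → φ=5
RL: stance ticks = 5; W→S at t=16 → φ=4
RR: stance ticks = 5; W→S at t=2 → φ=18


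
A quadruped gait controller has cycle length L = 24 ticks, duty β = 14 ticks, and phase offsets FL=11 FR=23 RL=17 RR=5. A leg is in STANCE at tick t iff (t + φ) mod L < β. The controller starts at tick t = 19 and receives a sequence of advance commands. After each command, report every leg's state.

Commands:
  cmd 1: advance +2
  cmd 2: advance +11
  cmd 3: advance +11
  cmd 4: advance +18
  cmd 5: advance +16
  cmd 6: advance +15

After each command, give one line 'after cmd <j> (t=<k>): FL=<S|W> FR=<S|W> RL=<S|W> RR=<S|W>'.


start t=19: FL=S FR=W RL=S RR=S
cmd 1: advance +2 → t=21, phase=(8,20,14,2) → FL=S FR=W RL=W RR=S
cmd 2: advance +11 → t=32, phase=(19,7,1,13) → FL=W FR=S RL=S RR=S
cmd 3: advance +11 → t=43, phase=(6,18,12,0) → FL=S FR=W RL=S RR=S
cmd 4: advance +18 → t=61, phase=(0,12,6,18) → FL=S FR=S RL=S RR=W
cmd 5: advance +16 → t=77, phase=(16,4,22,10) → FL=W FR=S RL=W RR=S
cmd 6: advance +15 → t=92, phase=(7,19,13,1) → FL=S FR=W RL=S RR=S

after cmd 1 (t=21): FL=S FR=W RL=W RR=S
after cmd 2 (t=32): FL=W FR=S RL=S RR=S
after cmd 3 (t=43): FL=S FR=W RL=S RR=S
after cmd 4 (t=61): FL=S FR=S RL=S RR=W
after cmd 5 (t=77): FL=W FR=S RL=W RR=S
after cmd 6 (t=92): FL=S FR=W RL=S RR=S


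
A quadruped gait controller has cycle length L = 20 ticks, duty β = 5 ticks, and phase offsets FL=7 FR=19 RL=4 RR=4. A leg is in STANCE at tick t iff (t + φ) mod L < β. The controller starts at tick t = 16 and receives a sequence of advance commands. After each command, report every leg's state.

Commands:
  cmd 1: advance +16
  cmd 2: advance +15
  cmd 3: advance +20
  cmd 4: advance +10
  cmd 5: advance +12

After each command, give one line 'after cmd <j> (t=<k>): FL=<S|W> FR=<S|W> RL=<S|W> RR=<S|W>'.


start t=16: FL=S FR=W RL=S RR=S
cmd 1: advance +16 → t=32, phase=(19,11,16,16) → FL=W FR=W RL=W RR=W
cmd 2: advance +15 → t=47, phase=(14,6,11,11) → FL=W FR=W RL=W RR=W
cmd 3: advance +20 → t=67, phase=(14,6,11,11) → FL=W FR=W RL=W RR=W
cmd 4: advance +10 → t=77, phase=(4,16,1,1) → FL=S FR=W RL=S RR=S
cmd 5: advance +12 → t=89, phase=(16,8,13,13) → FL=W FR=W RL=W RR=W

after cmd 1 (t=32): FL=W FR=W RL=W RR=W
after cmd 2 (t=47): FL=W FR=W RL=W RR=W
after cmd 3 (t=67): FL=W FR=W RL=W RR=W
after cmd 4 (t=77): FL=S FR=W RL=S RR=S
after cmd 5 (t=89): FL=W FR=W RL=W RR=W


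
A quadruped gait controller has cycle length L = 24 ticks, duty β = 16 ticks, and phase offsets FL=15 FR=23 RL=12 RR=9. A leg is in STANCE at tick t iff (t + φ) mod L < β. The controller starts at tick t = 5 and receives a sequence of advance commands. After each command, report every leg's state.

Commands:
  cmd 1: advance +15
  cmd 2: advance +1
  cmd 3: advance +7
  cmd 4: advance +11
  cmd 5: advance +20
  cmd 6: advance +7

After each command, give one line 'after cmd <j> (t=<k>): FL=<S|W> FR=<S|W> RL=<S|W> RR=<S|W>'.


start t=5: FL=W FR=S RL=W RR=S
cmd 1: advance +15 → t=20, phase=(11,19,8,5) → FL=S FR=W RL=S RR=S
cmd 2: advance +1 → t=21, phase=(12,20,9,6) → FL=S FR=W RL=S RR=S
cmd 3: advance +7 → t=28, phase=(19,3,16,13) → FL=W FR=S RL=W RR=S
cmd 4: advance +11 → t=39, phase=(6,14,3,0) → FL=S FR=S RL=S RR=S
cmd 5: advance +20 → t=59, phase=(2,10,23,20) → FL=S FR=S RL=W RR=W
cmd 6: advance +7 → t=66, phase=(9,17,6,3) → FL=S FR=W RL=S RR=S

after cmd 1 (t=20): FL=S FR=W RL=S RR=S
after cmd 2 (t=21): FL=S FR=W RL=S RR=S
after cmd 3 (t=28): FL=W FR=S RL=W RR=S
after cmd 4 (t=39): FL=S FR=S RL=S RR=S
after cmd 5 (t=59): FL=S FR=S RL=W RR=W
after cmd 6 (t=66): FL=S FR=W RL=S RR=S


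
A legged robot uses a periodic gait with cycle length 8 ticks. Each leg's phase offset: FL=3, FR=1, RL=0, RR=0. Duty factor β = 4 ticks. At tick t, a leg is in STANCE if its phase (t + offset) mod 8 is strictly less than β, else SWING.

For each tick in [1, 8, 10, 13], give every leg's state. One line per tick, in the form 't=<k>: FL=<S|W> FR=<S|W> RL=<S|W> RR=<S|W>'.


t=1: phase=(4,2,1,1) vs β=4 → FL=W FR=S RL=S RR=S
t=8: phase=(3,1,0,0) vs β=4 → FL=S FR=S RL=S RR=S
t=10: phase=(5,3,2,2) vs β=4 → FL=W FR=S RL=S RR=S
t=13: phase=(0,6,5,5) vs β=4 → FL=S FR=W RL=W RR=W

t=1: FL=W FR=S RL=S RR=S
t=8: FL=S FR=S RL=S RR=S
t=10: FL=W FR=S RL=S RR=S
t=13: FL=S FR=W RL=W RR=W


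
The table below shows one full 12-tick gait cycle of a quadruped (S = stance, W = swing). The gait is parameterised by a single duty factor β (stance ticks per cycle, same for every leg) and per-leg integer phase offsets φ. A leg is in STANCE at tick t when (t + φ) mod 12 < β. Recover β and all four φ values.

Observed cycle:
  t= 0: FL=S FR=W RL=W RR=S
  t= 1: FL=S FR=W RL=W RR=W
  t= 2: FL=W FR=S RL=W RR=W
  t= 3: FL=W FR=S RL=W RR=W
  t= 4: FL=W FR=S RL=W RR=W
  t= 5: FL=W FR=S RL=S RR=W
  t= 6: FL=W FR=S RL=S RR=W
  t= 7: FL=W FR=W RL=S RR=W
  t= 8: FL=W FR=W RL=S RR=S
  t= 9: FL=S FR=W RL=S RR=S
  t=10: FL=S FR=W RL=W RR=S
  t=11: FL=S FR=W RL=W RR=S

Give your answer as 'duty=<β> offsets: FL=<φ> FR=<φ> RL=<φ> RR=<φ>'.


duty β = stance ticks per leg = 5
FL: stance ticks = 5; W→S at t=9 → φ=3
FR: stance ticks = 5; W→S at t=2 → φ=10
RL: stance ticks = 5; W→S at t=5 → φ=7
RR: stance ticks = 5; W→S at t=8 → φ=4

duty=5 offsets: FL=3 FR=10 RL=7 RR=4


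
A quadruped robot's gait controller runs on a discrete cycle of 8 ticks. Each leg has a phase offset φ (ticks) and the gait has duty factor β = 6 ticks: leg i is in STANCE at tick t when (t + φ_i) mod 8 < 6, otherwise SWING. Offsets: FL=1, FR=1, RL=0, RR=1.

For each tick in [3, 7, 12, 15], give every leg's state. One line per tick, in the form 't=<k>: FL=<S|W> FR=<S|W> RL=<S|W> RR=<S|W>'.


t=3: phase=(4,4,3,4) vs β=6 → FL=S FR=S RL=S RR=S
t=7: phase=(0,0,7,0) vs β=6 → FL=S FR=S RL=W RR=S
t=12: phase=(5,5,4,5) vs β=6 → FL=S FR=S RL=S RR=S
t=15: phase=(0,0,7,0) vs β=6 → FL=S FR=S RL=W RR=S

t=3: FL=S FR=S RL=S RR=S
t=7: FL=S FR=S RL=W RR=S
t=12: FL=S FR=S RL=S RR=S
t=15: FL=S FR=S RL=W RR=S


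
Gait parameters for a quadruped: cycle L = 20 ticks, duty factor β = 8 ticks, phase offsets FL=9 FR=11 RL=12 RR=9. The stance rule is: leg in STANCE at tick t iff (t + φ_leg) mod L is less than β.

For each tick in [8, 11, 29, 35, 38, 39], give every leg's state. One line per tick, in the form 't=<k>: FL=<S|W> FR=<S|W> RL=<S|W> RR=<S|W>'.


t=8: FL=W FR=W RL=S RR=W
t=11: FL=S FR=S RL=S RR=S
t=29: FL=W FR=S RL=S RR=W
t=35: FL=S FR=S RL=S RR=S
t=38: FL=S FR=W RL=W RR=S
t=39: FL=W FR=W RL=W RR=W

t=8: phase=(17,19,0,17) vs β=8 → FL=W FR=W RL=S RR=W
t=11: phase=(0,2,3,0) vs β=8 → FL=S FR=S RL=S RR=S
t=29: phase=(18,0,1,18) vs β=8 → FL=W FR=S RL=S RR=W
t=35: phase=(4,6,7,4) vs β=8 → FL=S FR=S RL=S RR=S
t=38: phase=(7,9,10,7) vs β=8 → FL=S FR=W RL=W RR=S
t=39: phase=(8,10,11,8) vs β=8 → FL=W FR=W RL=W RR=W


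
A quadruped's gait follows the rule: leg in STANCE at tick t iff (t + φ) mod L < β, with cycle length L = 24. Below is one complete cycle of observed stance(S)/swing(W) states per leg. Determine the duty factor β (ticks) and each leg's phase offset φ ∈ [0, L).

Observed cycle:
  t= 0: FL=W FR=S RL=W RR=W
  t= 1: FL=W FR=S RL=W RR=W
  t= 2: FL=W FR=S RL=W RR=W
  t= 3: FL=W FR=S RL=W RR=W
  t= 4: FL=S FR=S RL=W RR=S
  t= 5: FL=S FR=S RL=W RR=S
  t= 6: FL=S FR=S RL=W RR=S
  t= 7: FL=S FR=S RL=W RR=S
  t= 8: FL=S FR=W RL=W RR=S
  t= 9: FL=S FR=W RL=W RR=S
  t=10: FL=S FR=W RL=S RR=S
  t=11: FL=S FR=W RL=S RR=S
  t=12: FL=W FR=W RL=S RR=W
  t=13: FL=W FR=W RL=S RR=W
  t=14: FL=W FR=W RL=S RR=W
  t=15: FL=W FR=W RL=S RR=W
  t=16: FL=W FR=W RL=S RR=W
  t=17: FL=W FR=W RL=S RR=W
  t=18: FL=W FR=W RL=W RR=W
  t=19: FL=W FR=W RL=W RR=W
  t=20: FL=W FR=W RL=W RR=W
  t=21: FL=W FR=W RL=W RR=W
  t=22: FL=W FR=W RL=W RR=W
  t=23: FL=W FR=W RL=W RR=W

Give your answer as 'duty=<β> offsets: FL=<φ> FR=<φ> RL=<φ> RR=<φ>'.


duty β = stance ticks per leg = 8
FL: stance ticks = 8; W→S at t=4 → φ=20
FR: stance ticks = 8; W→S at t=0 → φ=0
RL: stance ticks = 8; W→S at t=10 → φ=14
RR: stance ticks = 8; W→S at t=4 → φ=20

duty=8 offsets: FL=20 FR=0 RL=14 RR=20


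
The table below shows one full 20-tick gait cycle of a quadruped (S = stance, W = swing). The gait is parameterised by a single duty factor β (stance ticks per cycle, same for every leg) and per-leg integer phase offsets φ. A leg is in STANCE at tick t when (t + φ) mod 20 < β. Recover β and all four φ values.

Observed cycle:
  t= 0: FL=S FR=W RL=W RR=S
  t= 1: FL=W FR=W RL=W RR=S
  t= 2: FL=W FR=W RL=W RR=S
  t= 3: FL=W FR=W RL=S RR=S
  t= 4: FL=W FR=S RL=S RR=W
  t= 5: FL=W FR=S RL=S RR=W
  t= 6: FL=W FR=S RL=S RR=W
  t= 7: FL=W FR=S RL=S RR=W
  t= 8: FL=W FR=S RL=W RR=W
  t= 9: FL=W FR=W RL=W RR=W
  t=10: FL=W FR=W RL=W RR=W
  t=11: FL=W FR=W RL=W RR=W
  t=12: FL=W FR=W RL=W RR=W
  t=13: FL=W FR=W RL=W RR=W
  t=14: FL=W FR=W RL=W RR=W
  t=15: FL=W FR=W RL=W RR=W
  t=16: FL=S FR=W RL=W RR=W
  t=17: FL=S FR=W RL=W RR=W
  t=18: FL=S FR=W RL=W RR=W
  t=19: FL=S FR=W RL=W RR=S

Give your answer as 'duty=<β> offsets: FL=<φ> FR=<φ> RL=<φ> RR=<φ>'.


duty β = stance ticks per leg = 5
FL: stance ticks = 5; W→S at t=16 → φ=4
FR: stance ticks = 5; W→S at t=4 → φ=16
RL: stance ticks = 5; W→S at t=3 → φ=17
RR: stance ticks = 5; W→S at t=19 → φ=1

duty=5 offsets: FL=4 FR=16 RL=17 RR=1


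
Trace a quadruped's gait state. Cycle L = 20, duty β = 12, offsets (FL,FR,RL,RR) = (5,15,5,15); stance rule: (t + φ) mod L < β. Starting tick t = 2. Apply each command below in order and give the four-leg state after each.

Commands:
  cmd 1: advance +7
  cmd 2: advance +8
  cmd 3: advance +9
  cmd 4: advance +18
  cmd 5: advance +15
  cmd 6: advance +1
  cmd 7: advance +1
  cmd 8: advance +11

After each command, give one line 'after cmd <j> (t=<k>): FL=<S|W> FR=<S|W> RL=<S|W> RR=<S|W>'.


start t=2: FL=S FR=W RL=S RR=W
cmd 1: advance +7 → t=9, phase=(14,4,14,4) → FL=W FR=S RL=W RR=S
cmd 2: advance +8 → t=17, phase=(2,12,2,12) → FL=S FR=W RL=S RR=W
cmd 3: advance +9 → t=26, phase=(11,1,11,1) → FL=S FR=S RL=S RR=S
cmd 4: advance +18 → t=44, phase=(9,19,9,19) → FL=S FR=W RL=S RR=W
cmd 5: advance +15 → t=59, phase=(4,14,4,14) → FL=S FR=W RL=S RR=W
cmd 6: advance +1 → t=60, phase=(5,15,5,15) → FL=S FR=W RL=S RR=W
cmd 7: advance +1 → t=61, phase=(6,16,6,16) → FL=S FR=W RL=S RR=W
cmd 8: advance +11 → t=72, phase=(17,7,17,7) → FL=W FR=S RL=W RR=S

after cmd 1 (t=9): FL=W FR=S RL=W RR=S
after cmd 2 (t=17): FL=S FR=W RL=S RR=W
after cmd 3 (t=26): FL=S FR=S RL=S RR=S
after cmd 4 (t=44): FL=S FR=W RL=S RR=W
after cmd 5 (t=59): FL=S FR=W RL=S RR=W
after cmd 6 (t=60): FL=S FR=W RL=S RR=W
after cmd 7 (t=61): FL=S FR=W RL=S RR=W
after cmd 8 (t=72): FL=W FR=S RL=W RR=S


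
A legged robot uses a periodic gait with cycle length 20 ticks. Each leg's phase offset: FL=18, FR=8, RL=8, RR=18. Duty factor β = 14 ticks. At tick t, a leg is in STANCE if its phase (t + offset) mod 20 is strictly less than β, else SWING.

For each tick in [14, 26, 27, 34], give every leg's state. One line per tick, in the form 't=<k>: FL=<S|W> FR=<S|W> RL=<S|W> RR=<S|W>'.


t=14: phase=(12,2,2,12) vs β=14 → FL=S FR=S RL=S RR=S
t=26: phase=(4,14,14,4) vs β=14 → FL=S FR=W RL=W RR=S
t=27: phase=(5,15,15,5) vs β=14 → FL=S FR=W RL=W RR=S
t=34: phase=(12,2,2,12) vs β=14 → FL=S FR=S RL=S RR=S

t=14: FL=S FR=S RL=S RR=S
t=26: FL=S FR=W RL=W RR=S
t=27: FL=S FR=W RL=W RR=S
t=34: FL=S FR=S RL=S RR=S


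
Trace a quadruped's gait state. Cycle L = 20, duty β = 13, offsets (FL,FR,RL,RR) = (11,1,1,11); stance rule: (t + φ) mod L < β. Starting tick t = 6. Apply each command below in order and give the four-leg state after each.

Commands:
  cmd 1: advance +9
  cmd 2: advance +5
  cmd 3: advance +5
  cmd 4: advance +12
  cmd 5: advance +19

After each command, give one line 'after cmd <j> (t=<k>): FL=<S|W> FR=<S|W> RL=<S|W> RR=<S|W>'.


start t=6: FL=W FR=S RL=S RR=W
cmd 1: advance +9 → t=15, phase=(6,16,16,6) → FL=S FR=W RL=W RR=S
cmd 2: advance +5 → t=20, phase=(11,1,1,11) → FL=S FR=S RL=S RR=S
cmd 3: advance +5 → t=25, phase=(16,6,6,16) → FL=W FR=S RL=S RR=W
cmd 4: advance +12 → t=37, phase=(8,18,18,8) → FL=S FR=W RL=W RR=S
cmd 5: advance +19 → t=56, phase=(7,17,17,7) → FL=S FR=W RL=W RR=S

after cmd 1 (t=15): FL=S FR=W RL=W RR=S
after cmd 2 (t=20): FL=S FR=S RL=S RR=S
after cmd 3 (t=25): FL=W FR=S RL=S RR=W
after cmd 4 (t=37): FL=S FR=W RL=W RR=S
after cmd 5 (t=56): FL=S FR=W RL=W RR=S


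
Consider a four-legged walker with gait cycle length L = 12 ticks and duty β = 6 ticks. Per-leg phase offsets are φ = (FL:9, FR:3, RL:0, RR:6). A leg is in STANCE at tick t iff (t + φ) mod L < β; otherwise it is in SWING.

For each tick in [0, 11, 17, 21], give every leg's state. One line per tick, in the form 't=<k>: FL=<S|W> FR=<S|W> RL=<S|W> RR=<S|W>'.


t=0: FL=W FR=S RL=S RR=W
t=11: FL=W FR=S RL=W RR=S
t=17: FL=S FR=W RL=S RR=W
t=21: FL=W FR=S RL=W RR=S

t=0: phase=(9,3,0,6) vs β=6 → FL=W FR=S RL=S RR=W
t=11: phase=(8,2,11,5) vs β=6 → FL=W FR=S RL=W RR=S
t=17: phase=(2,8,5,11) vs β=6 → FL=S FR=W RL=S RR=W
t=21: phase=(6,0,9,3) vs β=6 → FL=W FR=S RL=W RR=S


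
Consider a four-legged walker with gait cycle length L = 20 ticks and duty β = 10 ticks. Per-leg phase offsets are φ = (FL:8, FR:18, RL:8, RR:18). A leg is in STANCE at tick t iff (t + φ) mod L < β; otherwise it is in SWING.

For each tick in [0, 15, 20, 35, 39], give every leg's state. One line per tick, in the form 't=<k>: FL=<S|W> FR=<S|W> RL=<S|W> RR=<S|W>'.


t=0: FL=S FR=W RL=S RR=W
t=15: FL=S FR=W RL=S RR=W
t=20: FL=S FR=W RL=S RR=W
t=35: FL=S FR=W RL=S RR=W
t=39: FL=S FR=W RL=S RR=W

t=0: phase=(8,18,8,18) vs β=10 → FL=S FR=W RL=S RR=W
t=15: phase=(3,13,3,13) vs β=10 → FL=S FR=W RL=S RR=W
t=20: phase=(8,18,8,18) vs β=10 → FL=S FR=W RL=S RR=W
t=35: phase=(3,13,3,13) vs β=10 → FL=S FR=W RL=S RR=W
t=39: phase=(7,17,7,17) vs β=10 → FL=S FR=W RL=S RR=W


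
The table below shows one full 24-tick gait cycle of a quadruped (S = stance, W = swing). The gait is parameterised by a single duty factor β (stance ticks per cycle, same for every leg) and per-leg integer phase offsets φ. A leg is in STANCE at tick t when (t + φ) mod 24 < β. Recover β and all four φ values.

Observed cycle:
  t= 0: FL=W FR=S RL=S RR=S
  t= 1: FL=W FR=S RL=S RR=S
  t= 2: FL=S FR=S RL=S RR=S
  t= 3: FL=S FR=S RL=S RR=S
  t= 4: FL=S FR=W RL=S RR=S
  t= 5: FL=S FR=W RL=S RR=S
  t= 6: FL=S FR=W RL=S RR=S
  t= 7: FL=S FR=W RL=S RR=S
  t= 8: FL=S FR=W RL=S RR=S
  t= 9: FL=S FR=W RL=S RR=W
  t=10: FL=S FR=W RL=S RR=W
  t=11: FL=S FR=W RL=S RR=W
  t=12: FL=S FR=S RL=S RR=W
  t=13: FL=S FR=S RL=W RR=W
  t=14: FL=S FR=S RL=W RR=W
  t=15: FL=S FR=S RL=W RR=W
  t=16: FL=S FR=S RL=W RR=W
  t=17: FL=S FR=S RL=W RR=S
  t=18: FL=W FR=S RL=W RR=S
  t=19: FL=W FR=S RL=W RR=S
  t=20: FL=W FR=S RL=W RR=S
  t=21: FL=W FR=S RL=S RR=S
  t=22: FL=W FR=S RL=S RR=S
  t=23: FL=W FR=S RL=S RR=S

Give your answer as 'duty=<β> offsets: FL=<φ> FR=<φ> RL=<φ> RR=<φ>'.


duty=16 offsets: FL=22 FR=12 RL=3 RR=7

duty β = stance ticks per leg = 16
FL: stance ticks = 16; W→S at t=2 → φ=22
FR: stance ticks = 16; W→S at t=12 → φ=12
RL: stance ticks = 16; W→S at t=21 → φ=3
RR: stance ticks = 16; W→S at t=17 → φ=7


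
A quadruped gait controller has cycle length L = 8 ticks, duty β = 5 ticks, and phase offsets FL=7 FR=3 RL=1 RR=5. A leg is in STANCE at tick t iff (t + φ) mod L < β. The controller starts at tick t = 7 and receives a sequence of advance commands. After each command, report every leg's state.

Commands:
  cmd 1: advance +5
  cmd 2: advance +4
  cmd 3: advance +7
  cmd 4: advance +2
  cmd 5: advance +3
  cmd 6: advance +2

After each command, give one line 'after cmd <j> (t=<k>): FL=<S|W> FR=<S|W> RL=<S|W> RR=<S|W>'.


after cmd 1 (t=12): FL=S FR=W RL=W RR=S
after cmd 2 (t=16): FL=W FR=S RL=S RR=W
after cmd 3 (t=23): FL=W FR=S RL=S RR=S
after cmd 4 (t=25): FL=S FR=S RL=S RR=W
after cmd 5 (t=28): FL=S FR=W RL=W RR=S
after cmd 6 (t=30): FL=W FR=S RL=W RR=S

start t=7: FL=W FR=S RL=S RR=S
cmd 1: advance +5 → t=12, phase=(3,7,5,1) → FL=S FR=W RL=W RR=S
cmd 2: advance +4 → t=16, phase=(7,3,1,5) → FL=W FR=S RL=S RR=W
cmd 3: advance +7 → t=23, phase=(6,2,0,4) → FL=W FR=S RL=S RR=S
cmd 4: advance +2 → t=25, phase=(0,4,2,6) → FL=S FR=S RL=S RR=W
cmd 5: advance +3 → t=28, phase=(3,7,5,1) → FL=S FR=W RL=W RR=S
cmd 6: advance +2 → t=30, phase=(5,1,7,3) → FL=W FR=S RL=W RR=S


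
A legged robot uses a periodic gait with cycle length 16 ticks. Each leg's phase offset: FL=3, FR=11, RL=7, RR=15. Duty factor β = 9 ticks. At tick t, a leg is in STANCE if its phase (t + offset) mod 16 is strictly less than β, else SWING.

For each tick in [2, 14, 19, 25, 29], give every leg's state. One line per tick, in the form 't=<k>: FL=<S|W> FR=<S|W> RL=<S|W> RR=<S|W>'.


t=2: phase=(5,13,9,1) vs β=9 → FL=S FR=W RL=W RR=S
t=14: phase=(1,9,5,13) vs β=9 → FL=S FR=W RL=S RR=W
t=19: phase=(6,14,10,2) vs β=9 → FL=S FR=W RL=W RR=S
t=25: phase=(12,4,0,8) vs β=9 → FL=W FR=S RL=S RR=S
t=29: phase=(0,8,4,12) vs β=9 → FL=S FR=S RL=S RR=W

t=2: FL=S FR=W RL=W RR=S
t=14: FL=S FR=W RL=S RR=W
t=19: FL=S FR=W RL=W RR=S
t=25: FL=W FR=S RL=S RR=S
t=29: FL=S FR=S RL=S RR=W


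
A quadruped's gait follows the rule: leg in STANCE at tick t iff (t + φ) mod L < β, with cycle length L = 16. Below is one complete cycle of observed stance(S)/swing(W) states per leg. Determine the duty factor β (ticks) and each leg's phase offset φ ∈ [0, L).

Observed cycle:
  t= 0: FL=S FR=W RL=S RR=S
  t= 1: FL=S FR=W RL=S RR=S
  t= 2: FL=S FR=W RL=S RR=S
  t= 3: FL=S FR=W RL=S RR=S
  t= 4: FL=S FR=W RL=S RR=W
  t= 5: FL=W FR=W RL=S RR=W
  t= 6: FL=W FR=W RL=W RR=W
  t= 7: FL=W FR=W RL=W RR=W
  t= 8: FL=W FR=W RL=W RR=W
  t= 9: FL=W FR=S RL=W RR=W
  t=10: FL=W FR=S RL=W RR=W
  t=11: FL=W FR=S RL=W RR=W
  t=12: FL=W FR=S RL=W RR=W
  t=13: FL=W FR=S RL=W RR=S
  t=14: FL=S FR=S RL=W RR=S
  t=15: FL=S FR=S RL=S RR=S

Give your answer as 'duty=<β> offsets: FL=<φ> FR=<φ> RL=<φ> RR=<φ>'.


duty β = stance ticks per leg = 7
FL: stance ticks = 7; W→S at t=14 → φ=2
FR: stance ticks = 7; W→S at t=9 → φ=7
RL: stance ticks = 7; W→S at t=15 → φ=1
RR: stance ticks = 7; W→S at t=13 → φ=3

duty=7 offsets: FL=2 FR=7 RL=1 RR=3


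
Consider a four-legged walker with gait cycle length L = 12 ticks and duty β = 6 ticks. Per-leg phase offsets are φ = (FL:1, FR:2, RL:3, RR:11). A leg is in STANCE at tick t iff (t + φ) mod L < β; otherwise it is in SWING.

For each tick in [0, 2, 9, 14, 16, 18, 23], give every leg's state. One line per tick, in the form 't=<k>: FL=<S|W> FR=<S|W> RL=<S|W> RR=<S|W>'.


t=0: FL=S FR=S RL=S RR=W
t=2: FL=S FR=S RL=S RR=S
t=9: FL=W FR=W RL=S RR=W
t=14: FL=S FR=S RL=S RR=S
t=16: FL=S FR=W RL=W RR=S
t=18: FL=W FR=W RL=W RR=S
t=23: FL=S FR=S RL=S RR=W

t=0: phase=(1,2,3,11) vs β=6 → FL=S FR=S RL=S RR=W
t=2: phase=(3,4,5,1) vs β=6 → FL=S FR=S RL=S RR=S
t=9: phase=(10,11,0,8) vs β=6 → FL=W FR=W RL=S RR=W
t=14: phase=(3,4,5,1) vs β=6 → FL=S FR=S RL=S RR=S
t=16: phase=(5,6,7,3) vs β=6 → FL=S FR=W RL=W RR=S
t=18: phase=(7,8,9,5) vs β=6 → FL=W FR=W RL=W RR=S
t=23: phase=(0,1,2,10) vs β=6 → FL=S FR=S RL=S RR=W


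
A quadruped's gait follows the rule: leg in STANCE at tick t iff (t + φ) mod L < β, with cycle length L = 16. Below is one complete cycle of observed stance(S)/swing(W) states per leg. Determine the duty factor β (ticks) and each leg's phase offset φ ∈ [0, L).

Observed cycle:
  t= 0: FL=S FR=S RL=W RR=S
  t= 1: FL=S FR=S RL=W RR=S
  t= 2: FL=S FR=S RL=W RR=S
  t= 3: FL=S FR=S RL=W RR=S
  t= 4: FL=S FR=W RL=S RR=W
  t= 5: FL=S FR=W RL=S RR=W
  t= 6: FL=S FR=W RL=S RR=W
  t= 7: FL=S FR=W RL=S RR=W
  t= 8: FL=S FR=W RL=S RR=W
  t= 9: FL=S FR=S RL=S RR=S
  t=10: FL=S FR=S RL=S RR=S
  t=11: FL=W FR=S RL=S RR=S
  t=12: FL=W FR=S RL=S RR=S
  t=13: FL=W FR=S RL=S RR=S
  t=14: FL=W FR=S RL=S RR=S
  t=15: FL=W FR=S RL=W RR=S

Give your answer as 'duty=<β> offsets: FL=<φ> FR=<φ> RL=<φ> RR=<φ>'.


duty β = stance ticks per leg = 11
FL: stance ticks = 11; W→S at t=0 → φ=0
FR: stance ticks = 11; W→S at t=9 → φ=7
RL: stance ticks = 11; W→S at t=4 → φ=12
RR: stance ticks = 11; W→S at t=9 → φ=7

duty=11 offsets: FL=0 FR=7 RL=12 RR=7


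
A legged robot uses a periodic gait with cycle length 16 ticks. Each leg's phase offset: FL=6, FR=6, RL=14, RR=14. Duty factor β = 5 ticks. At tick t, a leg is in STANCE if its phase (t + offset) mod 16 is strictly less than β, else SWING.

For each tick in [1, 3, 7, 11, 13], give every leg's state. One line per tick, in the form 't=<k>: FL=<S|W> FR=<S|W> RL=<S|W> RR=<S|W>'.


t=1: phase=(7,7,15,15) vs β=5 → FL=W FR=W RL=W RR=W
t=3: phase=(9,9,1,1) vs β=5 → FL=W FR=W RL=S RR=S
t=7: phase=(13,13,5,5) vs β=5 → FL=W FR=W RL=W RR=W
t=11: phase=(1,1,9,9) vs β=5 → FL=S FR=S RL=W RR=W
t=13: phase=(3,3,11,11) vs β=5 → FL=S FR=S RL=W RR=W

t=1: FL=W FR=W RL=W RR=W
t=3: FL=W FR=W RL=S RR=S
t=7: FL=W FR=W RL=W RR=W
t=11: FL=S FR=S RL=W RR=W
t=13: FL=S FR=S RL=W RR=W
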